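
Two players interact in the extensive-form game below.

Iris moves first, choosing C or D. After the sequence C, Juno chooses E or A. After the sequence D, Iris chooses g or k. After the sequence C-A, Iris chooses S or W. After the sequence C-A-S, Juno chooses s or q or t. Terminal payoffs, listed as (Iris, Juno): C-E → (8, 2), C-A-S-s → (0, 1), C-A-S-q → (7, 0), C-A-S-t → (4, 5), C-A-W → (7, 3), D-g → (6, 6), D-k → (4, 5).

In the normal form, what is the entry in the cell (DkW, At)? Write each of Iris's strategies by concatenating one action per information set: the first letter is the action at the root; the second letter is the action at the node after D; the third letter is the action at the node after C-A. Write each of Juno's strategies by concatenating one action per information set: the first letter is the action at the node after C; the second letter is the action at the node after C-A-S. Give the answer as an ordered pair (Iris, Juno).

(4, 5)

Trace the play path from the root:
  Iris plays D
  Iris plays k at [D]
→ terminal payoff (4, 5).
(Iris's choice at the node after C-A is never reached on this path, so it doesn't affect the outcome.)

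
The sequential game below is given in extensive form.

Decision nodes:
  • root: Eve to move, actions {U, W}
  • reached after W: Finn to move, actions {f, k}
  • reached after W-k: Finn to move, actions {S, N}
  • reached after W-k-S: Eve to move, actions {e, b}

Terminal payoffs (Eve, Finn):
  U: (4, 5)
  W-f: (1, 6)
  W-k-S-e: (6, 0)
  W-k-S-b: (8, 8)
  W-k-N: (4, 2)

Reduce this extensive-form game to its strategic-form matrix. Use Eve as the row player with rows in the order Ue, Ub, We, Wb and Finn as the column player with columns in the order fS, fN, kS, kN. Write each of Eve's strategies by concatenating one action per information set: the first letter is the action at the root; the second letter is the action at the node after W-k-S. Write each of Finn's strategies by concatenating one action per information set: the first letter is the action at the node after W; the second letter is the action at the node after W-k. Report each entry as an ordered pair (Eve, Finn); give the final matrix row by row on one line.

Ue: (4,5) (4,5) (4,5) (4,5) | Ub: (4,5) (4,5) (4,5) (4,5) | We: (1,6) (1,6) (6,0) (4,2) | Wb: (1,6) (1,6) (8,8) (4,2)

           fS       fN       kS       kN
  Ue    (4,5)    (4,5)    (4,5)    (4,5)
  Ub    (4,5)    (4,5)    (4,5)    (4,5)
  We    (1,6)    (1,6)    (6,0)    (4,2)
  Wb    (1,6)    (1,6)    (8,8)    (4,2)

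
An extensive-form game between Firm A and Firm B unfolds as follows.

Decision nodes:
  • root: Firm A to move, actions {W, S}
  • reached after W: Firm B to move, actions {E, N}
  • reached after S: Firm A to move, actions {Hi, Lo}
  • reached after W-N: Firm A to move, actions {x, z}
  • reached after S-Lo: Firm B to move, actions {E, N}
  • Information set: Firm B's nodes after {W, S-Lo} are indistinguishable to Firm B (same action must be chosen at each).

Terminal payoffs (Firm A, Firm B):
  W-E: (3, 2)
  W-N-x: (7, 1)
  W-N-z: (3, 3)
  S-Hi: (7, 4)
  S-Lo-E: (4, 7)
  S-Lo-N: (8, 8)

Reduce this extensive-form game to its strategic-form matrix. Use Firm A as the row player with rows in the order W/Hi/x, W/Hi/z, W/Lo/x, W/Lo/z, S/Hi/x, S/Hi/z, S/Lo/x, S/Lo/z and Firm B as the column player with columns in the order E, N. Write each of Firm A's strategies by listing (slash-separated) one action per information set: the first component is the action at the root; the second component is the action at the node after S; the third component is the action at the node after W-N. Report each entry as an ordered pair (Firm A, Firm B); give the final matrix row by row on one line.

              E        N
W/Hi/x    (3,2)    (7,1)
W/Hi/z    (3,2)    (3,3)
W/Lo/x    (3,2)    (7,1)
W/Lo/z    (3,2)    (3,3)
S/Hi/x    (7,4)    (7,4)
S/Hi/z    (7,4)    (7,4)
S/Lo/x    (4,7)    (8,8)
S/Lo/z    (4,7)    (8,8)

W/Hi/x: (3,2) (7,1) | W/Hi/z: (3,2) (3,3) | W/Lo/x: (3,2) (7,1) | W/Lo/z: (3,2) (3,3) | S/Hi/x: (7,4) (7,4) | S/Hi/z: (7,4) (7,4) | S/Lo/x: (4,7) (8,8) | S/Lo/z: (4,7) (8,8)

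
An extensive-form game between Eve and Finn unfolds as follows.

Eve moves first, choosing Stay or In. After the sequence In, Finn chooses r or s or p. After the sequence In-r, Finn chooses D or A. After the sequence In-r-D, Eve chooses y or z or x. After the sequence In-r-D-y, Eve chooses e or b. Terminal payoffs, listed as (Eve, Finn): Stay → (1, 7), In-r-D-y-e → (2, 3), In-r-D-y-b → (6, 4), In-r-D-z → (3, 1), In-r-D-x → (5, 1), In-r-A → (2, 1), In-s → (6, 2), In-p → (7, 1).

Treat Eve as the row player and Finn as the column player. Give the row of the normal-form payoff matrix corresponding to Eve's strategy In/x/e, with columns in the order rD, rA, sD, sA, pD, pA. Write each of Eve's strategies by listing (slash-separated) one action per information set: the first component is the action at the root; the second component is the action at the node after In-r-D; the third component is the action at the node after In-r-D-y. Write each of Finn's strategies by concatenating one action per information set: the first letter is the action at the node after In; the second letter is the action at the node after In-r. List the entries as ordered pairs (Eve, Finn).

(5,1) (2,1) (6,2) (6,2) (7,1) (7,1)

vs rD: Eve plays In → Finn plays r at [In] → Finn plays D at [In-r] → Eve plays x at [In-r-D] → (5, 1)
vs rA: Eve plays In → Finn plays r at [In] → Finn plays A at [In-r] → (2, 1)
vs sD: Eve plays In → Finn plays s at [In] → (6, 2)
vs sA: Eve plays In → Finn plays s at [In] → (6, 2)
vs pD: Eve plays In → Finn plays p at [In] → (7, 1)
vs pA: Eve plays In → Finn plays p at [In] → (7, 1)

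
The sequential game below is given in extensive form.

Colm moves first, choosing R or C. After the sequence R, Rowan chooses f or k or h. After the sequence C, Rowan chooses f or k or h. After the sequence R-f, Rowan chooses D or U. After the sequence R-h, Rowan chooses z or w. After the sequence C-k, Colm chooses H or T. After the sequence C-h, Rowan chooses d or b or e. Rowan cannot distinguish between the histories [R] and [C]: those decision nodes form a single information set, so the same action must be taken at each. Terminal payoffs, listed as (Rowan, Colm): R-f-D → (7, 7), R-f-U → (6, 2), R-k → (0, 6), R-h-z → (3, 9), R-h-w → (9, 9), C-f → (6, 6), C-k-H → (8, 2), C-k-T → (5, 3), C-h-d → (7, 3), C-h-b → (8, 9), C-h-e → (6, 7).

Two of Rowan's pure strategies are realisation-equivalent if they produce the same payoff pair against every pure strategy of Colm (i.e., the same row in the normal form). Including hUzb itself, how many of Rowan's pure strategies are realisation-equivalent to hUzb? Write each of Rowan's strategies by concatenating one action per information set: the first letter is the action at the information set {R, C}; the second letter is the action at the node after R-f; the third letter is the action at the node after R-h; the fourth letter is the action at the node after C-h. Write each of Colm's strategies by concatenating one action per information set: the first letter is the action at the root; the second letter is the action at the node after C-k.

2

Row for hUzb (columns RH, RT, CH, CT): (3,9) (3,9) (8,9) (8,9).
Under hUzb, Rowan's choice at the node after R-f can never be reached regardless of what Colm does, so varying those choices leaves every outcome unchanged.
Holding the reachable choices fixed and varying the unreachable one freely already gives 2 equivalent strategies.
No other strategy reproduces this row, so those 2 are the full class: hDzb, hUzb.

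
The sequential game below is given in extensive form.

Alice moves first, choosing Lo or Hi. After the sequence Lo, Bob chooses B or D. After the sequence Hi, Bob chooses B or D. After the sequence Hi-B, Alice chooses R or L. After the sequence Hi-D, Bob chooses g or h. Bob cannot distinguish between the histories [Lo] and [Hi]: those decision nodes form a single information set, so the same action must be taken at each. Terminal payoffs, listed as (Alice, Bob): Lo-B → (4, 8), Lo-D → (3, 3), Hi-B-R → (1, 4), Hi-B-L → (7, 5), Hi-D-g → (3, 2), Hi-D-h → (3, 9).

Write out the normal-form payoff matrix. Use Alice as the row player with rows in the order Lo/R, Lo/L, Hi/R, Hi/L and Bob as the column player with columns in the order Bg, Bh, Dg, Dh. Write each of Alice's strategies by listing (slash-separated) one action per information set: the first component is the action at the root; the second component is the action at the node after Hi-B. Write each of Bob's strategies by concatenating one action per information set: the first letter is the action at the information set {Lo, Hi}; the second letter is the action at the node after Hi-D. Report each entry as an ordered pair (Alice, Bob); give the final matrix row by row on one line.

Lo/R: (4,8) (4,8) (3,3) (3,3) | Lo/L: (4,8) (4,8) (3,3) (3,3) | Hi/R: (1,4) (1,4) (3,2) (3,9) | Hi/L: (7,5) (7,5) (3,2) (3,9)

           Bg       Bh       Dg       Dh
Lo/R    (4,8)    (4,8)    (3,3)    (3,3)
Lo/L    (4,8)    (4,8)    (3,3)    (3,3)
Hi/R    (1,4)    (1,4)    (3,2)    (3,9)
Hi/L    (7,5)    (7,5)    (3,2)    (3,9)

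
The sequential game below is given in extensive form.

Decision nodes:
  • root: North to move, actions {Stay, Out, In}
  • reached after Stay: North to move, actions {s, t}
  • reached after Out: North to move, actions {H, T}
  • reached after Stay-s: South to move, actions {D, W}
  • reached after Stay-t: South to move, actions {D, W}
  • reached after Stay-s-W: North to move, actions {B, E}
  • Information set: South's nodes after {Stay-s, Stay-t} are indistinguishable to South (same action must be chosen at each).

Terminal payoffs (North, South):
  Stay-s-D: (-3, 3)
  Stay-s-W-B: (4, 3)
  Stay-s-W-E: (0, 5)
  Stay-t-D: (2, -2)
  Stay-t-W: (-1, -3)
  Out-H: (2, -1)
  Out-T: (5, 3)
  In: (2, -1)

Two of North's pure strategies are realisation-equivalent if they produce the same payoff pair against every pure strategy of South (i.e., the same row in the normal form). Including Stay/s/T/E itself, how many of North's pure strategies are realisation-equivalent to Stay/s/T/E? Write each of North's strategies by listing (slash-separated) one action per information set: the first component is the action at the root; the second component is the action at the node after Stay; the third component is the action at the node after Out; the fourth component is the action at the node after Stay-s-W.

Row for Stay/s/T/E (columns D, W): (-3,3) (0,5).
Under Stay/s/T/E, North's choice at the node after Out can never be reached regardless of what South does, so varying those choices leaves every outcome unchanged.
Holding the reachable choices fixed and varying the unreachable one freely already gives 2 equivalent strategies.
No other strategy reproduces this row, so those 2 are the full class: Stay/s/H/E, Stay/s/T/E.

2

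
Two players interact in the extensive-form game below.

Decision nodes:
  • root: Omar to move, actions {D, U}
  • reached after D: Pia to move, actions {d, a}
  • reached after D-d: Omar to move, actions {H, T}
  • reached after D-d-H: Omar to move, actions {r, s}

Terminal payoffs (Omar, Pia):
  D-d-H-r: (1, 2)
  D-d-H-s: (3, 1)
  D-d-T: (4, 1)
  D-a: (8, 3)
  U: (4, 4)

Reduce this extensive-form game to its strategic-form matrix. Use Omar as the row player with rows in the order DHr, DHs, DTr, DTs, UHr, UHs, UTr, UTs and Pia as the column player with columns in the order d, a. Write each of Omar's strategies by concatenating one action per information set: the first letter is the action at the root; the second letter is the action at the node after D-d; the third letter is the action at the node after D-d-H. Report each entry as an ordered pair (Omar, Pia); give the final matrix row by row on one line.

DHr: (1,2) (8,3) | DHs: (3,1) (8,3) | DTr: (4,1) (8,3) | DTs: (4,1) (8,3) | UHr: (4,4) (4,4) | UHs: (4,4) (4,4) | UTr: (4,4) (4,4) | UTs: (4,4) (4,4)

            d        a
 DHr    (1,2)    (8,3)
 DHs    (3,1)    (8,3)
 DTr    (4,1)    (8,3)
 DTs    (4,1)    (8,3)
 UHr    (4,4)    (4,4)
 UHs    (4,4)    (4,4)
 UTr    (4,4)    (4,4)
 UTs    (4,4)    (4,4)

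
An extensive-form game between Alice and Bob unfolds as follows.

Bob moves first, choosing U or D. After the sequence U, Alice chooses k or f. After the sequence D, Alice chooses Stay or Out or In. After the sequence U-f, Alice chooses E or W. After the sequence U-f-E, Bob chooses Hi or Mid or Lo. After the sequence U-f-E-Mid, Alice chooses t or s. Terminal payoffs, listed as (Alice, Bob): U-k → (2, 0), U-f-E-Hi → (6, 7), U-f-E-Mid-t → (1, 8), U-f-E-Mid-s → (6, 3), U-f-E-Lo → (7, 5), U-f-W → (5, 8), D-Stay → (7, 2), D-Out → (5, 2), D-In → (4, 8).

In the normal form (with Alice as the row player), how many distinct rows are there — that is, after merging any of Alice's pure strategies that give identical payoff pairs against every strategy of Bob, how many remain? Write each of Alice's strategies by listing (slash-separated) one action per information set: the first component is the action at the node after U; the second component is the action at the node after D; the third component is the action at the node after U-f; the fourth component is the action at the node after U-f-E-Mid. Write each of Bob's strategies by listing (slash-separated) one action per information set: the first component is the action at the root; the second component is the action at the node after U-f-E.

12

Alice has 24 pure strategies: k/Stay/E/t, k/Stay/E/s, k/Stay/W/t, k/Stay/W/s, k/Out/E/t, k/Out/E/s, k/Out/W/t, k/Out/W/s, k/In/E/t, k/In/E/s, k/In/W/t, k/In/W/s, f/Stay/E/t, f/Stay/E/s, f/Stay/W/t, f/Stay/W/s, f/Out/E/t, f/Out/E/s, f/Out/W/t, f/Out/W/s, f/In/E/t, f/In/E/s, f/In/W/t, f/In/W/s. Columns: U/Hi, U/Mid, U/Lo, D/Hi, D/Mid, D/Lo.
{k/Stay/E/t, k/Stay/E/s, k/Stay/W/t, k/Stay/W/s} → row (2,0) (2,0) (2,0) (7,2) (7,2) (7,2)
{k/Out/E/t, k/Out/E/s, k/Out/W/t, k/Out/W/s} → row (2,0) (2,0) (2,0) (5,2) (5,2) (5,2)
{k/In/E/t, k/In/E/s, k/In/W/t, k/In/W/s} → row (2,0) (2,0) (2,0) (4,8) (4,8) (4,8)
{f/Stay/E/t} → row (6,7) (1,8) (7,5) (7,2) (7,2) (7,2)
{f/Stay/E/s} → row (6,7) (6,3) (7,5) (7,2) (7,2) (7,2)
{f/Stay/W/t, f/Stay/W/s} → row (5,8) (5,8) (5,8) (7,2) (7,2) (7,2)
{f/Out/E/t} → row (6,7) (1,8) (7,5) (5,2) (5,2) (5,2)
{f/Out/E/s} → row (6,7) (6,3) (7,5) (5,2) (5,2) (5,2)
{f/Out/W/t, f/Out/W/s} → row (5,8) (5,8) (5,8) (5,2) (5,2) (5,2)
{f/In/E/t} → row (6,7) (1,8) (7,5) (4,8) (4,8) (4,8)
{f/In/E/s} → row (6,7) (6,3) (7,5) (4,8) (4,8) (4,8)
{f/In/W/t, f/In/W/s} → row (5,8) (5,8) (5,8) (4,8) (4,8) (4,8)
That's 12 distinct rows out of 24 strategies.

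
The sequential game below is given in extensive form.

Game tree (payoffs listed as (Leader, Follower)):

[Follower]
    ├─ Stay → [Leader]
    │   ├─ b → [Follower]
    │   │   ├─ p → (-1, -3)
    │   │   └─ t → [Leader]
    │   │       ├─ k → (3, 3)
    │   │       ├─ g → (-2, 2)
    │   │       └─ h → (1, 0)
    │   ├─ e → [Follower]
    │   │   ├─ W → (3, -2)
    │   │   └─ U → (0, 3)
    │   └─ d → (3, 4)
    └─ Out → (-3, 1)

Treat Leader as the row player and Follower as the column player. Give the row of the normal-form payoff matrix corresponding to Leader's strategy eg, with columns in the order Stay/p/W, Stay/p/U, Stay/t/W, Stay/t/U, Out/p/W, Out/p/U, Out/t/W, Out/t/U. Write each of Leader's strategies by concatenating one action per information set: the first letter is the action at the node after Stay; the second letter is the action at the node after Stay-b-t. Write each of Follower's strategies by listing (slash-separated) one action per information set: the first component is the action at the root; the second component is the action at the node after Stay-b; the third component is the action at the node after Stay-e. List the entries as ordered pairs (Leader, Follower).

vs Stay/p/W: Follower plays Stay → Leader plays e at [Stay] → Follower plays W at [Stay-e] → (3, -2)
vs Stay/p/U: Follower plays Stay → Leader plays e at [Stay] → Follower plays U at [Stay-e] → (0, 3)
vs Stay/t/W: Follower plays Stay → Leader plays e at [Stay] → Follower plays W at [Stay-e] → (3, -2)
vs Stay/t/U: Follower plays Stay → Leader plays e at [Stay] → Follower plays U at [Stay-e] → (0, 3)
vs Out/p/W: Follower plays Out → (-3, 1)
vs Out/p/U: Follower plays Out → (-3, 1)
vs Out/t/W: Follower plays Out → (-3, 1)
vs Out/t/U: Follower plays Out → (-3, 1)

(3,-2) (0,3) (3,-2) (0,3) (-3,1) (-3,1) (-3,1) (-3,1)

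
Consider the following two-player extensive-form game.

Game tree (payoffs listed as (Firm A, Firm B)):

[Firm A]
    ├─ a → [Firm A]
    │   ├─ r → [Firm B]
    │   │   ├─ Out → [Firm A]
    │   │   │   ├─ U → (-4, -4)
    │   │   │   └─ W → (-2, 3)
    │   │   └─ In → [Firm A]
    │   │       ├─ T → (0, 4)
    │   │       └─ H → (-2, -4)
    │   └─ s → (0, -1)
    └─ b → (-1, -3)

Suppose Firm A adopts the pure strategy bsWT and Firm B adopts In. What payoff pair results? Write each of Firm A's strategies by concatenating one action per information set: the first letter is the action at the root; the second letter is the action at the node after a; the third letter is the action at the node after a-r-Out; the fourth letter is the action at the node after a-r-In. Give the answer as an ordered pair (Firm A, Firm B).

(-1, -3)

Trace the play path from the root:
  Firm A plays b
→ terminal payoff (-1, -3).
(Firm A's choice at the node after a is never reached on this path, so it doesn't affect the outcome.)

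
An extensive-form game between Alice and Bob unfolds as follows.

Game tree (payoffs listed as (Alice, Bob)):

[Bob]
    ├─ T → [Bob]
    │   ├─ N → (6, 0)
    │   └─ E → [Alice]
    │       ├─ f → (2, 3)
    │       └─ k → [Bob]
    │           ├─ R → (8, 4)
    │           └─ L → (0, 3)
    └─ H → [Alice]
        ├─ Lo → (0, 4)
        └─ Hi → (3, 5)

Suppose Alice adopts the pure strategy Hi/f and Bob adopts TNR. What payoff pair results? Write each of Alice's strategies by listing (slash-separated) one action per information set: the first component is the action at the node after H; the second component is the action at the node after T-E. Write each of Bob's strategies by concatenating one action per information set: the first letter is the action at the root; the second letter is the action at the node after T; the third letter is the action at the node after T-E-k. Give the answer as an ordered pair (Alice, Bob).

(6, 0)

Trace the play path from the root:
  Bob plays T
  Bob plays N at [T]
→ terminal payoff (6, 0).
(Alice's choice at the node after H is never reached on this path, so it doesn't affect the outcome.)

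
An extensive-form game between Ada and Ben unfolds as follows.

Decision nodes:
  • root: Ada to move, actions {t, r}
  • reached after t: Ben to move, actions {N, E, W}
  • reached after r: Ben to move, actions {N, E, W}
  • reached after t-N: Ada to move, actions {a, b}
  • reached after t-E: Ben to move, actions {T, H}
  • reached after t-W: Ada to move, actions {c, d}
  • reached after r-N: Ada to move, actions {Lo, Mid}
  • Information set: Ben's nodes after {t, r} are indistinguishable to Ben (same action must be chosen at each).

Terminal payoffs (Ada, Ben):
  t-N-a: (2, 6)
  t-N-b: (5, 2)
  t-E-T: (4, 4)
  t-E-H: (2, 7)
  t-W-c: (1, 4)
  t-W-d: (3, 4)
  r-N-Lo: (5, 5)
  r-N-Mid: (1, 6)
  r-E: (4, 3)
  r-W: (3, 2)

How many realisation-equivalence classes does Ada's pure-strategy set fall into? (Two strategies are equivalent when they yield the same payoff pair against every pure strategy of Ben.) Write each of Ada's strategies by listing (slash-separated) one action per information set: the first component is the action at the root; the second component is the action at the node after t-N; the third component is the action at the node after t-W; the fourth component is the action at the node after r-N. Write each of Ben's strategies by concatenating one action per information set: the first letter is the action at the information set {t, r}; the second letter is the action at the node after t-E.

6

Ada has 16 pure strategies: t/a/c/Lo, t/a/c/Mid, t/a/d/Lo, t/a/d/Mid, t/b/c/Lo, t/b/c/Mid, t/b/d/Lo, t/b/d/Mid, r/a/c/Lo, r/a/c/Mid, r/a/d/Lo, r/a/d/Mid, r/b/c/Lo, r/b/c/Mid, r/b/d/Lo, r/b/d/Mid. Columns: NT, NH, ET, EH, WT, WH.
{t/a/c/Lo, t/a/c/Mid} → row (2,6) (2,6) (4,4) (2,7) (1,4) (1,4)
{t/a/d/Lo, t/a/d/Mid} → row (2,6) (2,6) (4,4) (2,7) (3,4) (3,4)
{t/b/c/Lo, t/b/c/Mid} → row (5,2) (5,2) (4,4) (2,7) (1,4) (1,4)
{t/b/d/Lo, t/b/d/Mid} → row (5,2) (5,2) (4,4) (2,7) (3,4) (3,4)
{r/a/c/Lo, r/a/d/Lo, r/b/c/Lo, r/b/d/Lo} → row (5,5) (5,5) (4,3) (4,3) (3,2) (3,2)
{r/a/c/Mid, r/a/d/Mid, r/b/c/Mid, r/b/d/Mid} → row (1,6) (1,6) (4,3) (4,3) (3,2) (3,2)
That's 6 distinct rows out of 16 strategies.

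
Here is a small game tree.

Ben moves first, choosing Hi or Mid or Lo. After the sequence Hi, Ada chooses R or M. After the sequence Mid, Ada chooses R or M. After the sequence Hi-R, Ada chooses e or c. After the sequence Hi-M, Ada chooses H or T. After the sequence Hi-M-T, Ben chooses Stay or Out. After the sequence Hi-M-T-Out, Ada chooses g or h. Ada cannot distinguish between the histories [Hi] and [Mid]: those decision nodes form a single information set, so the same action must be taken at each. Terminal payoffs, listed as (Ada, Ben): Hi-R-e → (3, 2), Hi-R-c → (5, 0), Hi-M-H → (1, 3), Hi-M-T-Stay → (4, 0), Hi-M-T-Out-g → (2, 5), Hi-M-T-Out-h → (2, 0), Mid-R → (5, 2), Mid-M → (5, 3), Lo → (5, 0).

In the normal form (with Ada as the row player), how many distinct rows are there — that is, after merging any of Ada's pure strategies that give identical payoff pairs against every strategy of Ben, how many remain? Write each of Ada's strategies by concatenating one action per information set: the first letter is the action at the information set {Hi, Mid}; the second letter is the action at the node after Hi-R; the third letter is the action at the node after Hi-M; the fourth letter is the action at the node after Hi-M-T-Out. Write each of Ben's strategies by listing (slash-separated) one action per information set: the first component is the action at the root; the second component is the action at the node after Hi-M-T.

5

Ada has 16 pure strategies: ReHg, ReHh, ReTg, ReTh, RcHg, RcHh, RcTg, RcTh, MeHg, MeHh, MeTg, MeTh, McHg, McHh, McTg, McTh. Columns: Hi/Stay, Hi/Out, Mid/Stay, Mid/Out, Lo/Stay, Lo/Out.
{ReHg, ReHh, ReTg, ReTh} → row (3,2) (3,2) (5,2) (5,2) (5,0) (5,0)
{RcHg, RcHh, RcTg, RcTh} → row (5,0) (5,0) (5,2) (5,2) (5,0) (5,0)
{MeHg, MeHh, McHg, McHh} → row (1,3) (1,3) (5,3) (5,3) (5,0) (5,0)
{MeTg, McTg} → row (4,0) (2,5) (5,3) (5,3) (5,0) (5,0)
{MeTh, McTh} → row (4,0) (2,0) (5,3) (5,3) (5,0) (5,0)
That's 5 distinct rows out of 16 strategies.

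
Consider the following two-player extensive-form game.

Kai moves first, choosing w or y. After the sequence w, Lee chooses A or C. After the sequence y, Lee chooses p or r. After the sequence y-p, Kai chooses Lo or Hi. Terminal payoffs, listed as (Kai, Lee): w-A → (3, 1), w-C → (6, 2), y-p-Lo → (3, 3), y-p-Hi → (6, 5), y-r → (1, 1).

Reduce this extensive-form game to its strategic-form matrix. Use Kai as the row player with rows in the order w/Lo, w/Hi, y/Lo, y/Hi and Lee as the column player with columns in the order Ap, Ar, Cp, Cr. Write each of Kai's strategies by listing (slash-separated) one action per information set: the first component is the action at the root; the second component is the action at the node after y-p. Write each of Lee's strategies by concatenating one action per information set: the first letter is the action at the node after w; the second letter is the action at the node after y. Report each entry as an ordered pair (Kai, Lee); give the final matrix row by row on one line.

Row w/Lo: Ap→(3,1), Ar→(3,1), Cp→(6,2), Cr→(6,2)
Row w/Hi: Ap→(3,1), Ar→(3,1), Cp→(6,2), Cr→(6,2)
Row y/Lo: Ap→(3,3), Ar→(1,1), Cp→(3,3), Cr→(1,1)
Row y/Hi: Ap→(6,5), Ar→(1,1), Cp→(6,5), Cr→(1,1)

w/Lo: (3,1) (3,1) (6,2) (6,2) | w/Hi: (3,1) (3,1) (6,2) (6,2) | y/Lo: (3,3) (1,1) (3,3) (1,1) | y/Hi: (6,5) (1,1) (6,5) (1,1)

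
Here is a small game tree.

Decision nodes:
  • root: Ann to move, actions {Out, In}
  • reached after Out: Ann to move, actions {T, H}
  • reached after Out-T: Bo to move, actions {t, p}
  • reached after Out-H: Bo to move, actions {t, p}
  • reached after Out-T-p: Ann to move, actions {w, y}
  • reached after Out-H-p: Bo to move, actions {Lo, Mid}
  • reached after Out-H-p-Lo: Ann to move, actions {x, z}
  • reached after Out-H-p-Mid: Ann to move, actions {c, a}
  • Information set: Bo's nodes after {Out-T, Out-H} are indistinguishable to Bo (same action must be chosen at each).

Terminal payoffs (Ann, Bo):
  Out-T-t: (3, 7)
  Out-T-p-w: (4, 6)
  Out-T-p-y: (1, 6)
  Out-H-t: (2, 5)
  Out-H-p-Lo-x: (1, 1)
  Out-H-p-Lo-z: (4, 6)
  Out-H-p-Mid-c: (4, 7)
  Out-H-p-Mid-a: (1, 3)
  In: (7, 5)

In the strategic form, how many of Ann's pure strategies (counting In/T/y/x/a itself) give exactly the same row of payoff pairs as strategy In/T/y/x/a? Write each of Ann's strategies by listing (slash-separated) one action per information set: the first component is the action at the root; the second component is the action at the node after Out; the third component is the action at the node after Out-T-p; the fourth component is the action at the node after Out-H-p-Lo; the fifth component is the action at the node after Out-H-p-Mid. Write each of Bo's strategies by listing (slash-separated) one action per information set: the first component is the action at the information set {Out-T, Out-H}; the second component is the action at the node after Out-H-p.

Row for In/T/y/x/a (columns t/Lo, t/Mid, p/Lo, p/Mid): (7,5) (7,5) (7,5) (7,5).
Under In/T/y/x/a, Ann's choice at the node after Out and at the node after Out-T-p and at the node after Out-H-p-Lo and at the node after Out-H-p-Mid can never be reached regardless of what Bo does, so varying those choices leaves every outcome unchanged.
Holding the reachable choices fixed and varying the unreachable ones freely already gives 2 × 2 × 2 × 2 = 16 equivalent strategies.
No other strategy reproduces this row, so those 16 are the full class: In/T/w/x/c, In/T/w/x/a, In/T/w/z/c, In/T/w/z/a, In/T/y/x/c, In/T/y/x/a, In/T/y/z/c, In/T/y/z/a, In/H/w/x/c, In/H/w/x/a, In/H/w/z/c, In/H/w/z/a, In/H/y/x/c, In/H/y/x/a, In/H/y/z/c, In/H/y/z/a.

16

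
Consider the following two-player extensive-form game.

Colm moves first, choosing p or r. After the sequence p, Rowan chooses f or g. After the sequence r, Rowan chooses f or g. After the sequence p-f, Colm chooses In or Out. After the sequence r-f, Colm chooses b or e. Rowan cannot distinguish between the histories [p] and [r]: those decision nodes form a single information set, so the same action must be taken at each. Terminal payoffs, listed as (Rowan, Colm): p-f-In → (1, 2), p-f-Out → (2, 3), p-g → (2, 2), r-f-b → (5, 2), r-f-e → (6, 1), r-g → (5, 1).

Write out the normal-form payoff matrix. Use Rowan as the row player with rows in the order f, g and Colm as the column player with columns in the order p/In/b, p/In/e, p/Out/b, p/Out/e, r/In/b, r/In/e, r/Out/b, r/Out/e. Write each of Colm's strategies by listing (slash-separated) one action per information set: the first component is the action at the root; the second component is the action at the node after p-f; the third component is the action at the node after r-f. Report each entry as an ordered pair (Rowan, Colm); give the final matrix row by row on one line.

Row f: p/In/b→(1,2), p/In/e→(1,2), p/Out/b→(2,3), p/Out/e→(2,3), r/In/b→(5,2), r/In/e→(6,1), r/Out/b→(5,2), r/Out/e→(6,1)
Row g: p/In/b→(2,2), p/In/e→(2,2), p/Out/b→(2,2), p/Out/e→(2,2), r/In/b→(5,1), r/In/e→(5,1), r/Out/b→(5,1), r/Out/e→(5,1)

f: (1,2) (1,2) (2,3) (2,3) (5,2) (6,1) (5,2) (6,1) | g: (2,2) (2,2) (2,2) (2,2) (5,1) (5,1) (5,1) (5,1)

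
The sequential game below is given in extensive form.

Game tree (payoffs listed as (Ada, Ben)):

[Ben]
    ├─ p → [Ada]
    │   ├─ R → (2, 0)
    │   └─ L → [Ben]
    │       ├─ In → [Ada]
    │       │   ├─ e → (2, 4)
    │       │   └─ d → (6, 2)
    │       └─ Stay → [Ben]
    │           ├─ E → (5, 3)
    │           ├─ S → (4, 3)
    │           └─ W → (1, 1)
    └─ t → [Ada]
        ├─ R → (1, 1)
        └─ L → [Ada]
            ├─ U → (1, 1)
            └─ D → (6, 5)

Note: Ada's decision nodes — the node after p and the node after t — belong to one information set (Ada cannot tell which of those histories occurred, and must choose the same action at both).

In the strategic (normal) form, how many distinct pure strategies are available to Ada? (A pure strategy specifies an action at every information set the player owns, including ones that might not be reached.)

Ada owns the information set {p, t} with actions {R, L} — two choices.
Ada owns the node after t-L with actions {U, D} — two choices.
Ada owns the node after p-L-In with actions {e, d} — two choices.
A pure strategy fixes one action at each information set independently, so the count is the product 2 × 2 × 2 = 8.
(For reference, Ben has 12 pure strategies, giving a 8×12 normal-form matrix.)

8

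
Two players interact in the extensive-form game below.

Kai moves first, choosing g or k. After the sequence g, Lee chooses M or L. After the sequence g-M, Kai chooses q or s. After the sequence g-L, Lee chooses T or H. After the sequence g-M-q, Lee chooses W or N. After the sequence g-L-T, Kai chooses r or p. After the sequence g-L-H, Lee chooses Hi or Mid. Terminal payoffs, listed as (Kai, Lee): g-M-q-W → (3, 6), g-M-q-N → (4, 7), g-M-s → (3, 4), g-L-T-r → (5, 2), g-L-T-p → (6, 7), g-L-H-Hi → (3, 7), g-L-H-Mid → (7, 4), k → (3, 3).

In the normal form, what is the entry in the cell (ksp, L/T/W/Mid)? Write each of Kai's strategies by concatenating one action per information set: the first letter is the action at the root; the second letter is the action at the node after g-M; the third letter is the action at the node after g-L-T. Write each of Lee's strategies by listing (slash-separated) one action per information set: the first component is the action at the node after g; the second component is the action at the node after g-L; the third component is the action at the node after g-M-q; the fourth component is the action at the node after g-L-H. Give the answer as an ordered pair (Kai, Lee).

Trace the play path from the root:
  Kai plays k
→ terminal payoff (3, 3).
(Kai's choice at the node after g-M is never reached on this path, so it doesn't affect the outcome.)

(3, 3)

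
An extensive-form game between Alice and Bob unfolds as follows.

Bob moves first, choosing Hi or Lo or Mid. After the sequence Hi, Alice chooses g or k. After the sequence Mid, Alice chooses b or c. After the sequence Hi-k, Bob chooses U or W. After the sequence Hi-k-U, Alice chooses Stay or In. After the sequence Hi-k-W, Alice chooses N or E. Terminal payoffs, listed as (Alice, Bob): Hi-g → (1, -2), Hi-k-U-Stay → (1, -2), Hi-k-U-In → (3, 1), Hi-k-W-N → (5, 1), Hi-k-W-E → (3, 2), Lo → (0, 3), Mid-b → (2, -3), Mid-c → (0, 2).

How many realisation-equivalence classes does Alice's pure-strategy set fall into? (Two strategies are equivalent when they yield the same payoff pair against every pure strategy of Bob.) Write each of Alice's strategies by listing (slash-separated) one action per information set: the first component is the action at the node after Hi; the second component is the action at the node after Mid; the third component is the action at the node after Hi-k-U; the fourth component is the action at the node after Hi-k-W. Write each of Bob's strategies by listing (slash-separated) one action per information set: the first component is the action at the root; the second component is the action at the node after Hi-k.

Alice has 16 pure strategies: g/b/Stay/N, g/b/Stay/E, g/b/In/N, g/b/In/E, g/c/Stay/N, g/c/Stay/E, g/c/In/N, g/c/In/E, k/b/Stay/N, k/b/Stay/E, k/b/In/N, k/b/In/E, k/c/Stay/N, k/c/Stay/E, k/c/In/N, k/c/In/E. Columns: Hi/U, Hi/W, Lo/U, Lo/W, Mid/U, Mid/W.
{g/b/Stay/N, g/b/Stay/E, g/b/In/N, g/b/In/E} → row (1,-2) (1,-2) (0,3) (0,3) (2,-3) (2,-3)
{g/c/Stay/N, g/c/Stay/E, g/c/In/N, g/c/In/E} → row (1,-2) (1,-2) (0,3) (0,3) (0,2) (0,2)
{k/b/Stay/N} → row (1,-2) (5,1) (0,3) (0,3) (2,-3) (2,-3)
{k/b/Stay/E} → row (1,-2) (3,2) (0,3) (0,3) (2,-3) (2,-3)
{k/b/In/N} → row (3,1) (5,1) (0,3) (0,3) (2,-3) (2,-3)
{k/b/In/E} → row (3,1) (3,2) (0,3) (0,3) (2,-3) (2,-3)
{k/c/Stay/N} → row (1,-2) (5,1) (0,3) (0,3) (0,2) (0,2)
{k/c/Stay/E} → row (1,-2) (3,2) (0,3) (0,3) (0,2) (0,2)
{k/c/In/N} → row (3,1) (5,1) (0,3) (0,3) (0,2) (0,2)
{k/c/In/E} → row (3,1) (3,2) (0,3) (0,3) (0,2) (0,2)
That's 10 distinct rows out of 16 strategies.

10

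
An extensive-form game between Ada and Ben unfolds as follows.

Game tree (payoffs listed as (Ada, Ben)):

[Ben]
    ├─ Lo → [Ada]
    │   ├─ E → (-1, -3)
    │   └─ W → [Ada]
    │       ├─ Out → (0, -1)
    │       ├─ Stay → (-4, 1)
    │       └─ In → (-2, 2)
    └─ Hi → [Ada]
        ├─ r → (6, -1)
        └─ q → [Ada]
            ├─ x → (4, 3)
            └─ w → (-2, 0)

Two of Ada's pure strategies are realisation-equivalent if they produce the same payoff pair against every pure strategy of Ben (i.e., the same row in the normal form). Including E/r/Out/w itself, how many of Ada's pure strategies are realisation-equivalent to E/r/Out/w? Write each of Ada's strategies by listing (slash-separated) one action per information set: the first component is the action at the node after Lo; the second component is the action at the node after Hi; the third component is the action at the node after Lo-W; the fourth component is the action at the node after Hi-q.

Row for E/r/Out/w (columns Lo, Hi): (-1,-3) (6,-1).
Under E/r/Out/w, Ada's choice at the node after Lo-W and at the node after Hi-q can never be reached regardless of what Ben does, so varying those choices leaves every outcome unchanged.
Holding the reachable choices fixed and varying the unreachable ones freely already gives 3 × 2 = 6 equivalent strategies.
No other strategy reproduces this row, so those 6 are the full class: E/r/Out/x, E/r/Out/w, E/r/Stay/x, E/r/Stay/w, E/r/In/x, E/r/In/w.

6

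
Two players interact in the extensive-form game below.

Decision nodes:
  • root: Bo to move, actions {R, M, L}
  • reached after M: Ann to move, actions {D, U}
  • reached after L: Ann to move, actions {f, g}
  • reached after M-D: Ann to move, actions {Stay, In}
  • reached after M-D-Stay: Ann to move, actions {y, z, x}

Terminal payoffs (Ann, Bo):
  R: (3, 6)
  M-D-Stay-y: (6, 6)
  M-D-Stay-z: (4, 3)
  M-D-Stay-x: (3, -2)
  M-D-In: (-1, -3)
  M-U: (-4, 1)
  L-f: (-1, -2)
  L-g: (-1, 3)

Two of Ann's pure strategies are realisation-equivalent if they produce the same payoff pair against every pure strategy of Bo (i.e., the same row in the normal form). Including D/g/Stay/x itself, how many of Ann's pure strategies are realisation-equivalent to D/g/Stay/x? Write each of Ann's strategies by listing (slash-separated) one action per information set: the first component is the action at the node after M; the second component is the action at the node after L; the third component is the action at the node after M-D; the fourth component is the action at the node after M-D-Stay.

1

Row for D/g/Stay/x (columns R, M, L): (3,6) (3,-2) (-1,3).
Every one of Ann's information sets is on the play path for some reply by Bo when Ann follows D/g/Stay/x.
Changing the action at any of them therefore changes at least one column, so only D/g/Stay/x itself gives this row.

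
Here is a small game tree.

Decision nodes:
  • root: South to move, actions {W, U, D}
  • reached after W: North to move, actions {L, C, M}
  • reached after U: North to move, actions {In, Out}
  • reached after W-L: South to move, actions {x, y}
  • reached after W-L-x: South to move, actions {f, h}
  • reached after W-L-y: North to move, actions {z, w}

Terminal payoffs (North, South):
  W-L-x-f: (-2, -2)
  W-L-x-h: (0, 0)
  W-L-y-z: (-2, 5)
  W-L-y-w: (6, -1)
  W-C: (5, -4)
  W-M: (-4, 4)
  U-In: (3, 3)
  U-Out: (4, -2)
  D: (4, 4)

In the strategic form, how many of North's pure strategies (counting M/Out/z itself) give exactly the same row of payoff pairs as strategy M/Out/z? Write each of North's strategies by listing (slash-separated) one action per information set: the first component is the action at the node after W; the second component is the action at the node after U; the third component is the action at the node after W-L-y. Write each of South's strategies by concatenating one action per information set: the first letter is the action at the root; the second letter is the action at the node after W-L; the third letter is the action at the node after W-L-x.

2

Row for M/Out/z (columns Wxf, Wxh, Wyf, Wyh, Uxf, Uxh, Uyf, Uyh, Dxf, Dxh, Dyf, Dyh): (-4,4) (-4,4) (-4,4) (-4,4) (4,-2) (4,-2) (4,-2) (4,-2) (4,4) (4,4) (4,4) (4,4).
Under M/Out/z, North's choice at the node after W-L-y can never be reached regardless of what South does, so varying those choices leaves every outcome unchanged.
Holding the reachable choices fixed and varying the unreachable one freely already gives 2 equivalent strategies.
No other strategy reproduces this row, so those 2 are the full class: M/Out/z, M/Out/w.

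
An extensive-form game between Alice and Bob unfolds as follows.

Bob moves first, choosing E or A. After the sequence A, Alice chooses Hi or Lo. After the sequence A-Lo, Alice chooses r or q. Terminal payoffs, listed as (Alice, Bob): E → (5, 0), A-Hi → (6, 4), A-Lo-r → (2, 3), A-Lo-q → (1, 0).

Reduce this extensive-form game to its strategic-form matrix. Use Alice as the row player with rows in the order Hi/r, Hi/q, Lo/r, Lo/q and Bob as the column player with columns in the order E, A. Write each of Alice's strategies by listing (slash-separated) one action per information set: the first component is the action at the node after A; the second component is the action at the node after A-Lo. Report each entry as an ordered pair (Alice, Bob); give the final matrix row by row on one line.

            E        A
Hi/r    (5,0)    (6,4)
Hi/q    (5,0)    (6,4)
Lo/r    (5,0)    (2,3)
Lo/q    (5,0)    (1,0)

Hi/r: (5,0) (6,4) | Hi/q: (5,0) (6,4) | Lo/r: (5,0) (2,3) | Lo/q: (5,0) (1,0)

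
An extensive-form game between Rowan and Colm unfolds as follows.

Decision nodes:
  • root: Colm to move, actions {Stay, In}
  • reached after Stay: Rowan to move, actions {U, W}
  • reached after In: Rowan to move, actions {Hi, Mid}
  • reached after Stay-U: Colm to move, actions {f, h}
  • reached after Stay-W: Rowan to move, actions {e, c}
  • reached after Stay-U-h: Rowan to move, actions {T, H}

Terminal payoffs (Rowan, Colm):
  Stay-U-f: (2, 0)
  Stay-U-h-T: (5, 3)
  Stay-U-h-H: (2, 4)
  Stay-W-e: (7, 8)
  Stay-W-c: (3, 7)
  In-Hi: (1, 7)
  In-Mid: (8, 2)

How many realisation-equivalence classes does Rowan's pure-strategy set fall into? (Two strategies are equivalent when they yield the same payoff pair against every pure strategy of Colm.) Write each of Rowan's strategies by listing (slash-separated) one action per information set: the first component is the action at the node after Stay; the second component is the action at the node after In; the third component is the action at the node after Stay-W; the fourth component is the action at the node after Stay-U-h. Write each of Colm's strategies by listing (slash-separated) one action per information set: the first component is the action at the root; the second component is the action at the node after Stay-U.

8

Rowan has 16 pure strategies: U/Hi/e/T, U/Hi/e/H, U/Hi/c/T, U/Hi/c/H, U/Mid/e/T, U/Mid/e/H, U/Mid/c/T, U/Mid/c/H, W/Hi/e/T, W/Hi/e/H, W/Hi/c/T, W/Hi/c/H, W/Mid/e/T, W/Mid/e/H, W/Mid/c/T, W/Mid/c/H. Columns: Stay/f, Stay/h, In/f, In/h.
{U/Hi/e/T, U/Hi/c/T} → row (2,0) (5,3) (1,7) (1,7)
{U/Hi/e/H, U/Hi/c/H} → row (2,0) (2,4) (1,7) (1,7)
{U/Mid/e/T, U/Mid/c/T} → row (2,0) (5,3) (8,2) (8,2)
{U/Mid/e/H, U/Mid/c/H} → row (2,0) (2,4) (8,2) (8,2)
{W/Hi/e/T, W/Hi/e/H} → row (7,8) (7,8) (1,7) (1,7)
{W/Hi/c/T, W/Hi/c/H} → row (3,7) (3,7) (1,7) (1,7)
{W/Mid/e/T, W/Mid/e/H} → row (7,8) (7,8) (8,2) (8,2)
{W/Mid/c/T, W/Mid/c/H} → row (3,7) (3,7) (8,2) (8,2)
That's 8 distinct rows out of 16 strategies.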